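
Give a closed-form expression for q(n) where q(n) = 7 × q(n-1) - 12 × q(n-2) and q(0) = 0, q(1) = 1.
Recurrence: q(n) = 7 × q(n-1) - 12 × q(n-2), initial: q(0) = 0, q(1) = 1.
Characteristic equation: r² - 7r + 12 = 0, which factors as (r - 4)(r - 3) = 0, so r = 4, 3. General solution q(n) = A·4ⁿ + B·3ⁿ. From q(0) = 0: A + B = 0. From q(1) = 1: 4A + 3B = 1. Solving gives A = 1, B = -1.

q(n) = 4ⁿ - 3ⁿ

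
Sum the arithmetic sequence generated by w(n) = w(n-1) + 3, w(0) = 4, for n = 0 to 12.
Computing the sequence terms: 4, 7, 10, 13, 16, 19, 22, 25, 28, 31, 34, 37, 40
Adding these values together:

286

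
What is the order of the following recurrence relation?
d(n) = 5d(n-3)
The order is the largest lag k for which d(n-k) appears. Here the deepest term is d(n-3), so the order is 3.

Order 3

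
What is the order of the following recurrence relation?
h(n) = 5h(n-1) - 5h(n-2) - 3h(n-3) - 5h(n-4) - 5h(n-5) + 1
The order is the largest lag k for which h(n-k) appears. Here the deepest term is h(n-5) (the 1 term is non-homogeneous and does not affect the order), so the order is 5.

Order 5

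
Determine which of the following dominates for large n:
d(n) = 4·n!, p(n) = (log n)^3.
Comparing growth rates:
Growth-rate hierarchy: log n ≺ any polynomial ≺ any exponential cⁿ (c>1) ≺ n! ≺ nⁿ.
factorial dominates polylogarithmic (log n)^3 asymptotically.

d(n) grows faster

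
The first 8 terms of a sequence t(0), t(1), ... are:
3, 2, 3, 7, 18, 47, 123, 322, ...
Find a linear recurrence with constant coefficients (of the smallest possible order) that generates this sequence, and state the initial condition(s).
Look for the lowest-order linear relation among consecutive terms.
Observation: t(n) - 3·t(n-1) - (-1)·t(n-2) = 0 holds for the shown terms, and no order-1 relation t(n) = α·t(n-1) + β fits.
Check at n=3: 3·3 + (-1)·2 = 7. ✓

t(n) = 3t(n-1) - t(n-2), t(0) = 3, t(1) = 2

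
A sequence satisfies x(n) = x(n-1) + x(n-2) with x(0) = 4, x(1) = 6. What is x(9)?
Computing the sequence terms:
4, 6, 10, 16, 26, 42, 68, 110, 178, 288

288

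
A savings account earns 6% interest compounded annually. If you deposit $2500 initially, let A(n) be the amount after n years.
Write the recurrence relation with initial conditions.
Each year the balance grows by 6%, i.e. is multiplied by 1 + 6/100 = 1.06, so A(n) = 1.06 × A(n-1). The initial deposit gives A(0) = 2500.
Unrolling gives the closed form A(n) = 2500 × (1.06)ⁿ.

A(n) = 1.06 × A(n-1), A(0) = 2500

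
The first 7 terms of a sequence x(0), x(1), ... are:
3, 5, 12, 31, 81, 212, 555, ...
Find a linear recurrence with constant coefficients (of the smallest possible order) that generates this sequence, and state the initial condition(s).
Look for the lowest-order linear relation among consecutive terms.
Observation: x(n) - 3·x(n-1) - (-1)·x(n-2) = 0 holds for the shown terms, and no order-1 relation x(n) = α·x(n-1) + β fits.
Check at n=3: 3·12 + (-1)·5 = 31. ✓

x(n) = 3x(n-1) - x(n-2), x(0) = 3, x(1) = 5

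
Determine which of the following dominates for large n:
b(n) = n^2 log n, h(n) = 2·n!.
Comparing growth rates:
Growth-rate hierarchy: log n ≺ any polynomial ≺ any exponential cⁿ (c>1) ≺ n! ≺ nⁿ.
factorial dominates polynomial degree 2 (with log factor) asymptotically.

h(n) grows faster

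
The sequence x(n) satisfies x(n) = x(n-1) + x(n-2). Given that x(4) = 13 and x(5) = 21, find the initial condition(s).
Work backwards using x(k) = x(k+2) - x(k+1):
x(3) = x(5) - x(4) = 21 - 13 = 8
x(2) = x(4) - x(3) = 13 - 8 = 5
x(1) = x(3) - x(2) = 8 - 5 = 3
x(0) = x(2) - x(1) = 5 - 3 = 2

x(0) = 2, x(1) = 3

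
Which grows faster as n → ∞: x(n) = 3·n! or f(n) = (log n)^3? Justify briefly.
Comparing growth rates:
Growth-rate hierarchy: log n ≺ any polynomial ≺ any exponential cⁿ (c>1) ≺ n! ≺ nⁿ.
factorial dominates polylogarithmic (log n)^3 asymptotically.

x(n) grows faster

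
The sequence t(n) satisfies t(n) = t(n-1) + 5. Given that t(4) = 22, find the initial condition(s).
t(4) = t(0) + 4·5, so t(0) = 22 - 20 = 2.

t(0) = 2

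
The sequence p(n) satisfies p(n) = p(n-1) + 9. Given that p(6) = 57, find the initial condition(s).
p(6) = p(0) + 6·9, so p(0) = 57 - 54 = 3.

p(0) = 3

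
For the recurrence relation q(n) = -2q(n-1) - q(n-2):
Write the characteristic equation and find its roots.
Substitute q(n) = rⁿ and divide through by rⁿ⁻²: r² + 2r + 1 = 0
Factor: (r + 1)² = 0, so r = -1 (double root).
General solution: q(n) = (A + Bn)·(-1)ⁿ

Characteristic: r² + 2r + 1 = 0, Roots: r = -1 (double root)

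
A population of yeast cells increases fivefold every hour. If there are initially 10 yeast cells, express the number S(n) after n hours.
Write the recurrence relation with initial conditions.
Each hour multiplies the count by 5, so the count after n hours depends only on the count after n-1 hours: S(n) = 5 × S(n-1). The starting count gives S(0) = 10.
Unrolling n times gives the closed form S(n) = 10 × 5ⁿ.

S(n) = 5 × S(n-1), S(0) = 10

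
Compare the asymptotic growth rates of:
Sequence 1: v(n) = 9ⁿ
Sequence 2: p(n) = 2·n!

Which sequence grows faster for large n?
Comparing growth rates:
Growth-rate hierarchy: log n ≺ any polynomial ≺ any exponential cⁿ (c>1) ≺ n! ≺ nⁿ.
factorial dominates exponential base 9 asymptotically.

p(n) grows faster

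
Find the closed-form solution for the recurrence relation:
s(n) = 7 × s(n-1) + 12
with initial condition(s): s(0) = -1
Recurrence: s(n) = 7 × s(n-1) + 12, initial: s(0) = -1.
Try s(n) = A·7ⁿ + C. Substituting: A·7ⁿ + C = 7(A·7ⁿ⁻¹ + C) + 12 = A·7ⁿ + 7C + 12, so C = 7C + 12, giving C = -2. Then s(0) = A - 2 = -1 gives A = 1.

s(n) = 7ⁿ - 2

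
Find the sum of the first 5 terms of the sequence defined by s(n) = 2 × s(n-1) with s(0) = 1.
Computing the sequence terms: 1, 2, 4, 8, 16
Adding these values together:

31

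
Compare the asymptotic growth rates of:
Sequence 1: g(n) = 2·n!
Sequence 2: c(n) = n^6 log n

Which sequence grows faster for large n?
Comparing growth rates:
Growth-rate hierarchy: log n ≺ any polynomial ≺ any exponential cⁿ (c>1) ≺ n! ≺ nⁿ.
factorial dominates polynomial degree 6 (with log factor) asymptotically.

g(n) grows faster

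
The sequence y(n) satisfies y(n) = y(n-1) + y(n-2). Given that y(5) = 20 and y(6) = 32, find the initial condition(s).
Work backwards using y(k) = y(k+2) - y(k+1):
y(4) = y(6) - y(5) = 32 - 20 = 12
y(3) = y(5) - y(4) = 20 - 12 = 8
y(2) = y(4) - y(3) = 12 - 8 = 4
y(1) = y(3) - y(2) = 8 - 4 = 4
y(0) = y(2) - y(1) = 4 - 4 = 0

y(0) = 0, y(1) = 4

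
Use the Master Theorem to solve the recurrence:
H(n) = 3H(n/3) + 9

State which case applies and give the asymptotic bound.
Master Theorem template: H(n) = a·H(n/b) + f(n).
Here: a=3, b=3, f(n)=9
Compute log_b(a) = log_3(3) = 1.
f(n) = 9 = O(n^(1-ε)) with ε = 1. Case 1: H(n) = Θ(n^log_b(a)) = Θ(n).

Case 1: H(n) = Θ(n)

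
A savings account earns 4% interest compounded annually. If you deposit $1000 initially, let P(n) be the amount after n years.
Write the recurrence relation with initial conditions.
Each year the balance grows by 4%, i.e. is multiplied by 1 + 4/100 = 1.04, so P(n) = 1.04 × P(n-1). The initial deposit gives P(0) = 1000.
Unrolling gives the closed form P(n) = 1000 × (1.04)ⁿ.

P(n) = 1.04 × P(n-1), P(0) = 1000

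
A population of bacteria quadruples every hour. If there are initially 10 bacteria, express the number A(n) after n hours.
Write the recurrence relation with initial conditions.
Each hour multiplies the count by 4, so the count after n hours depends only on the count after n-1 hours: A(n) = 4 × A(n-1). The starting count gives A(0) = 10.
Unrolling n times gives the closed form A(n) = 10 × 4ⁿ.

A(n) = 4 × A(n-1), A(0) = 10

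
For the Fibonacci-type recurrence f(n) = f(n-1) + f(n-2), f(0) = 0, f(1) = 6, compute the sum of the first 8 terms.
Computing the sequence terms: 0, 6, 6, 12, 18, 30, 48, 78
Adding these values together:

198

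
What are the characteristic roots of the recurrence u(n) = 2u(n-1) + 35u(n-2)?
Substitute u(n) = rⁿ and divide through by rⁿ⁻²: r² - 2r - 35 = 0
Factor: (r - 7)(r + 5) = 0, so r = 7, -5.
General solution: u(n) = A·7ⁿ + B·(-5)ⁿ

Characteristic: r² - 2r - 35 = 0, Roots: r = 7, -5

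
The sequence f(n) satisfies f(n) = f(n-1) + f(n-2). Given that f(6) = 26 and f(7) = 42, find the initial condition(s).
Work backwards using f(k) = f(k+2) - f(k+1):
f(5) = f(7) - f(6) = 42 - 26 = 16
f(4) = f(6) - f(5) = 26 - 16 = 10
f(3) = f(5) - f(4) = 16 - 10 = 6
f(2) = f(4) - f(3) = 10 - 6 = 4
f(1) = f(3) - f(2) = 6 - 4 = 2
f(0) = f(2) - f(1) = 4 - 2 = 2

f(0) = 2, f(1) = 2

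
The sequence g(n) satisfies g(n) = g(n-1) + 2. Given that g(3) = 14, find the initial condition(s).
g(3) = g(0) + 3·2, so g(0) = 14 - 6 = 8.

g(0) = 8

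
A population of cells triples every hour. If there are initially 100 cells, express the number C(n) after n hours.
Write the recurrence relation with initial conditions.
Each hour multiplies the count by 3, so the count after n hours depends only on the count after n-1 hours: C(n) = 3 × C(n-1). The starting count gives C(0) = 100.
Unrolling n times gives the closed form C(n) = 100 × 3ⁿ.

C(n) = 3 × C(n-1), C(0) = 100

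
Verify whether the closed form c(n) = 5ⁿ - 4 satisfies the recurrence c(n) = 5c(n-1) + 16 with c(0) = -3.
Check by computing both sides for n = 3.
From the recurrence with c(0) = -3:
  c(0) = -3, c(1) = 1, c(2) = 21, c(3) = 121
  so the recurrence gives c(3) = 121.
From the proposed closed form c(n) = 5ⁿ - 4:
  c(3) = 121.
Both sides give 121 at n = 3, and the initial condition(s) match, so the closed form is consistent.

Yes, the closed form is correct.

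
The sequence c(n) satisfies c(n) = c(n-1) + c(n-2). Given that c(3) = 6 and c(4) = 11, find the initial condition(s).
Work backwards using c(k) = c(k+2) - c(k+1):
c(2) = c(4) - c(3) = 11 - 6 = 5
c(1) = c(3) - c(2) = 6 - 5 = 1
c(0) = c(2) - c(1) = 5 - 1 = 4

c(0) = 4, c(1) = 1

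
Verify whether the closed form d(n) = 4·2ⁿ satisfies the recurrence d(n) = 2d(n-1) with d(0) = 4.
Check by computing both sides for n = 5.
From the recurrence with d(0) = 4:
  d(0) = 4, d(1) = 8, d(2) = 16, d(3) = 32, d(4) = 64, d(5) = 128
  so the recurrence gives d(5) = 128.
From the proposed closed form d(n) = 4·2ⁿ:
  d(5) = 128.
Both sides give 128 at n = 5, and the initial condition(s) match, so the closed form is consistent.

Yes, the closed form is correct.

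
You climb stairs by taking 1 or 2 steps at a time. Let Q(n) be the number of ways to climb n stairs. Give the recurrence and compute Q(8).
Condition on the size of the last step (1 to 2): before it there were n-1, …, n-2 stairs climbed, and these cases are disjoint, so Q(n) = Q(n-1) + Q(n-2) (Fibonacci-type sequence).
Initial conditions by direct count (compositions of i into parts ≤ 2): Q(1) = 1; Q(2) = 2.
Iterating the recurrence: Q(3) = 3, Q(4) = 5, Q(5) = 8, Q(6) = 13, Q(7) = 21, Q(8) = 34.

Q(n) = Q(n-1) + Q(n-2), Q(1) = 1, Q(2) = 2; Q(8) = 34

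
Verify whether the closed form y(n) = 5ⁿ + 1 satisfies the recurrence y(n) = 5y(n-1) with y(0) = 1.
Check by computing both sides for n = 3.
From the recurrence with y(0) = 1:
  y(0) = 1, y(1) = 5, y(2) = 25, y(3) = 125
  so the recurrence gives y(3) = 125.
From the proposed closed form y(n) = 5ⁿ + 1:
  y(3) = 126.
The recurrence gives 125 but the closed form gives 126, so the closed form does not satisfy the recurrence.

No, the closed form is incorrect.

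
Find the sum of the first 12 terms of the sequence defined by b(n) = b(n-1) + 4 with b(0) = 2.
Computing the sequence terms: 2, 6, 10, 14, 18, 22, 26, 30, 34, 38, 42, 46
Adding these values together:

288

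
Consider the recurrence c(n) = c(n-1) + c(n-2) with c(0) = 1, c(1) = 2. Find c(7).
Computing the sequence terms:
1, 2, 3, 5, 8, 13, 21, 34

34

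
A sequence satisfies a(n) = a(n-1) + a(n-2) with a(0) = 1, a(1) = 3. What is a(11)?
Computing the sequence terms:
1, 3, 4, 7, 11, 18, 29, 47, 76, 123, 199, 322

322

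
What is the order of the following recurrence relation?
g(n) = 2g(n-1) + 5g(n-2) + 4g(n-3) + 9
The order is the largest lag k for which g(n-k) appears. Here the deepest term is g(n-3) (the 9 term is non-homogeneous and does not affect the order), so the order is 3.

Order 3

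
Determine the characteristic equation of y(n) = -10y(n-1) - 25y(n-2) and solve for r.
Substitute y(n) = rⁿ and divide through by rⁿ⁻²: r² + 10r + 25 = 0
Factor: (r + 5)² = 0, so r = -5 (double root).
General solution: y(n) = (A + Bn)·(-5)ⁿ

Characteristic: r² + 10r + 25 = 0, Roots: r = -5 (double root)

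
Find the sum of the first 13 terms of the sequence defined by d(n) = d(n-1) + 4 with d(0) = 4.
Computing the sequence terms: 4, 8, 12, 16, 20, 24, 28, 32, 36, 40, 44, 48, 52
Adding these values together:

364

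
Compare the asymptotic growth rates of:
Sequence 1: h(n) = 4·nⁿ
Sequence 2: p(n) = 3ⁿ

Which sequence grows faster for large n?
Comparing growth rates:
Growth-rate hierarchy: log n ≺ any polynomial ≺ any exponential cⁿ (c>1) ≺ n! ≺ nⁿ.
super-exponential nⁿ dominates exponential base 3 asymptotically.

h(n) grows faster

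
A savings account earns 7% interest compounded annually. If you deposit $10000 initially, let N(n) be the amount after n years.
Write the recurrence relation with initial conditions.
Each year the balance grows by 7%, i.e. is multiplied by 1 + 7/100 = 1.07, so N(n) = 1.07 × N(n-1). The initial deposit gives N(0) = 10000.
Unrolling gives the closed form N(n) = 10000 × (1.07)ⁿ.

N(n) = 1.07 × N(n-1), N(0) = 10000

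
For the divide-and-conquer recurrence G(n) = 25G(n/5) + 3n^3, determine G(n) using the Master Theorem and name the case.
Master Theorem template: G(n) = a·G(n/b) + f(n).
Here: a=25, b=5, f(n)=3n^3
Compute log_b(a) = log_5(25) = 2.
f(n) = 3n^3 = Ω(n^(2+ε)) with ε = 1, and the regularity condition holds (a·f(n/b) = (a/b^3)·f(n) with a/b^3 = 5^-1 < 1). Case 3: G(n) = Θ(f(n)) = Θ(n^3).

Case 3: G(n) = Θ(n^3)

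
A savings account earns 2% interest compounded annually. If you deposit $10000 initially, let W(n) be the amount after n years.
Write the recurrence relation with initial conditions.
Each year the balance grows by 2%, i.e. is multiplied by 1 + 2/100 = 1.02, so W(n) = 1.02 × W(n-1). The initial deposit gives W(0) = 10000.
Unrolling gives the closed form W(n) = 10000 × (1.02)ⁿ.

W(n) = 1.02 × W(n-1), W(0) = 10000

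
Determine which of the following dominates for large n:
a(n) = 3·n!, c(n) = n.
Comparing growth rates:
Growth-rate hierarchy: log n ≺ any polynomial ≺ any exponential cⁿ (c>1) ≺ n! ≺ nⁿ.
factorial dominates polynomial degree 1 asymptotically.

a(n) grows faster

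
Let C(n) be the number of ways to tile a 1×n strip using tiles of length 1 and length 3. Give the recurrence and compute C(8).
Condition on the last tile: it has length 1 (leaving a 1×(n-1) strip) or length 3 (leaving a 1×(n-3) strip), so C(n) = C(n-1) + C(n-3) (order-3 linear recurrence).
For 0 ≤ i < 3 only unit tiles fit, so C(i) = 1.
Iterating the recurrence: C(3) = 2, C(4) = 3, C(5) = 4, C(6) = 6, C(7) = 9, C(8) = 13.

C(n) = C(n-1) + C(n-3), with C(i) = 1 for 0 ≤ i < 3; C(8) = 13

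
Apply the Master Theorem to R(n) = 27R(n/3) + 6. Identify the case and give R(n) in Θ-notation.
Master Theorem template: R(n) = a·R(n/b) + f(n).
Here: a=27, b=3, f(n)=6
Compute log_b(a) = log_3(27) = 3.
f(n) = 6 = O(n^(3-ε)) with ε = 3. Case 1: R(n) = Θ(n^log_b(a)) = Θ(n^3).

Case 1: R(n) = Θ(n^3)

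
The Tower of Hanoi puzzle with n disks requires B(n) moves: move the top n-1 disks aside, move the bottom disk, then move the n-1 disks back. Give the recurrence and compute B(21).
Moving n disks = move the top n-1 disks aside (B(n-1) moves) + move the largest disk (1 move) + move the n-1 disks back on top (B(n-1) moves), so B(n) = 2B(n-1) + 1, with B(1) = 1 (a single disk takes one move).
First terms: 1, 3, 7, 15, 31, 63, … — each is one less than a power of 2. Indeed B(n) + 1 = 2(B(n-1) + 1) with B(1) + 1 = 2, so B(n) + 1 = 2ⁿ and B(n) = 2ⁿ - 1.
Hence B(21) = 2^21 - 1 = 2097152 - 1 = 2097151.

B(n) = 2B(n-1) + 1, B(1) = 1; B(21) = 2097151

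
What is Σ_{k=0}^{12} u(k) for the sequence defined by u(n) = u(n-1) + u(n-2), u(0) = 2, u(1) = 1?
Computing the sequence terms: 2, 1, 3, 4, 7, 11, 18, 29, 47, 76, 123, 199, 322
Adding these values together:

842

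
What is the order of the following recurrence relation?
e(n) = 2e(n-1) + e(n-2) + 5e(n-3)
The order is the largest lag k for which e(n-k) appears. Here the deepest term is e(n-3), so the order is 3.

Order 3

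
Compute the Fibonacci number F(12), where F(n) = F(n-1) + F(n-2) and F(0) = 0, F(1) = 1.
Computing the sequence terms:
0, 1, 1, 2, 3, 5, 8, 13, 21, 34, 55, 89, 144

144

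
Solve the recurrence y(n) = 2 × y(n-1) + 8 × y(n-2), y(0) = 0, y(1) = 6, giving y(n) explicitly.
Recurrence: y(n) = 2 × y(n-1) + 8 × y(n-2), initial: y(0) = 0, y(1) = 6.
Characteristic equation: r² - 2r - 8 = 0, which factors as (r - 4)(r + 2) = 0, so r = 4, -2. General solution y(n) = A·4ⁿ + B·(-2)ⁿ. From y(0) = 0: A + B = 0. From y(1) = 6: 4A - 2B = 6. Solving gives A = 1, B = -1.

y(n) = 4ⁿ - (-2)ⁿ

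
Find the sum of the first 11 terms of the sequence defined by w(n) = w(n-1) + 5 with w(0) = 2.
Computing the sequence terms: 2, 7, 12, 17, 22, 27, 32, 37, 42, 47, 52
Adding these values together:

297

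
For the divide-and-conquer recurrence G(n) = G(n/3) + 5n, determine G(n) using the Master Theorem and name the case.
Master Theorem template: G(n) = a·G(n/b) + f(n).
Here: a=1, b=3, f(n)=5n
Compute log_b(a) = log_3(1) = 0.
f(n) = 5n = Ω(n^(0+ε)) with ε = 1, and the regularity condition holds (a·f(n/b) = (a/b^1)·f(n) with a/b^1 = 3^-1 < 1). Case 3: G(n) = Θ(f(n)) = Θ(n).

Case 3: G(n) = Θ(n)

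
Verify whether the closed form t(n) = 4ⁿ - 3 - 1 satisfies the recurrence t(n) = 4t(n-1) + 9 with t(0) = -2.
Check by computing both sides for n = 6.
From the recurrence with t(0) = -2:
  t(0) = -2, t(1) = 1, t(2) = 13, t(3) = 61, t(4) = 253, t(5) = 1021, t(6) = 4093
  so the recurrence gives t(6) = 4093.
From the proposed closed form t(n) = 4ⁿ - 3 - 1:
  t(6) = 4092.
The recurrence gives 4093 but the closed form gives 4092, so the closed form does not satisfy the recurrence.

No, the closed form is incorrect.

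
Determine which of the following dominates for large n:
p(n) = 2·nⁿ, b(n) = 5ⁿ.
Comparing growth rates:
Growth-rate hierarchy: log n ≺ any polynomial ≺ any exponential cⁿ (c>1) ≺ n! ≺ nⁿ.
super-exponential nⁿ dominates exponential base 5 asymptotically.

p(n) grows faster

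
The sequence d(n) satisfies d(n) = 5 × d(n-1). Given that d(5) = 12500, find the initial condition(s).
In general d(n) = 5ⁿ · d(0). At n = 5: d(0) = d(5) / 5^5 = 12500 / 3125 = 4.

d(0) = 4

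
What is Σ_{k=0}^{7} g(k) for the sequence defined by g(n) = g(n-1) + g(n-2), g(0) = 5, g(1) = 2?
Computing the sequence terms: 5, 2, 7, 9, 16, 25, 41, 66
Adding these values together:

171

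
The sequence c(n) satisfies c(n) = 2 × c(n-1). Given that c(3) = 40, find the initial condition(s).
In general c(n) = 2ⁿ · c(0). At n = 3: c(0) = c(3) / 2^3 = 40 / 8 = 5.

c(0) = 5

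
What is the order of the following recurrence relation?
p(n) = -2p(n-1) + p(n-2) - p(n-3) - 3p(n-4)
The order is the largest lag k for which p(n-k) appears. Here the deepest term is p(n-4), so the order is 4.

Order 4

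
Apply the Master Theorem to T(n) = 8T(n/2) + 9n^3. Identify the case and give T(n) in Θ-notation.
Master Theorem template: T(n) = a·T(n/b) + f(n).
Here: a=8, b=2, f(n)=9n^3
Compute log_b(a) = log_2(8) = 3.
f(n) = 9n^3 = Θ(n^3). Case 2: T(n) = Θ(n^3 log n).

Case 2: T(n) = Θ(n^3 log n)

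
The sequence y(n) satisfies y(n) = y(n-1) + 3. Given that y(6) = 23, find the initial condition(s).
y(6) = y(0) + 6·3, so y(0) = 23 - 18 = 5.

y(0) = 5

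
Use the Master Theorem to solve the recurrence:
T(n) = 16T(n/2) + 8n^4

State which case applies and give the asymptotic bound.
Master Theorem template: T(n) = a·T(n/b) + f(n).
Here: a=16, b=2, f(n)=8n^4
Compute log_b(a) = log_2(16) = 4.
f(n) = 8n^4 = Θ(n^4). Case 2: T(n) = Θ(n^4 log n).

Case 2: T(n) = Θ(n^4 log n)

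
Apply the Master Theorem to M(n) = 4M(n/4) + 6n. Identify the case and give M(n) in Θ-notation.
Master Theorem template: M(n) = a·M(n/b) + f(n).
Here: a=4, b=4, f(n)=6n
Compute log_b(a) = log_4(4) = 1.
f(n) = 6n = Θ(n). Case 2: M(n) = Θ(n log n).

Case 2: M(n) = Θ(n log n)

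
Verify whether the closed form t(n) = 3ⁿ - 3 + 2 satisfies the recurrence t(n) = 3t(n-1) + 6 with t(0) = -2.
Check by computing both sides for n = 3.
From the recurrence with t(0) = -2:
  t(0) = -2, t(1) = 0, t(2) = 6, t(3) = 24
  so the recurrence gives t(3) = 24.
From the proposed closed form t(n) = 3ⁿ - 3 + 2:
  t(3) = 26.
The recurrence gives 24 but the closed form gives 26, so the closed form does not satisfy the recurrence.

No, the closed form is incorrect.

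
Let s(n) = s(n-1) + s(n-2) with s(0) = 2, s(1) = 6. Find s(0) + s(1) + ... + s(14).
Computing the sequence terms: 2, 6, 8, 14, 22, 36, 58, 94, 152, 246, 398, 644, 1042, 1686, 2728
Adding these values together:

7136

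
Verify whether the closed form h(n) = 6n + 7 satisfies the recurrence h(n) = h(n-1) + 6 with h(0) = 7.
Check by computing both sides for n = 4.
From the recurrence with h(0) = 7:
  h(0) = 7, h(1) = 13, h(2) = 19, h(3) = 25, h(4) = 31
  so the recurrence gives h(4) = 31.
From the proposed closed form h(n) = 6n + 7:
  h(4) = 31.
Both sides give 31 at n = 4, and the initial condition(s) match, so the closed form is consistent.

Yes, the closed form is correct.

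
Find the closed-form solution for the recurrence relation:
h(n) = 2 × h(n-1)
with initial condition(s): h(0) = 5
Recurrence: h(n) = 2 × h(n-1), initial: h(0) = 5.
Each term is 2 times the previous, so this is geometric with ratio 2. After n steps: h(n) = h(0)·2ⁿ = 5·2ⁿ.

h(n) = 5·2ⁿ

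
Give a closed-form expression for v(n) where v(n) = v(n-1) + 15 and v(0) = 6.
Recurrence: v(n) = v(n-1) + 15, initial: v(0) = 6.
Each step adds 15, so v(n) = v(0) + 15n = 15n + 6.

v(n) = 15n + 6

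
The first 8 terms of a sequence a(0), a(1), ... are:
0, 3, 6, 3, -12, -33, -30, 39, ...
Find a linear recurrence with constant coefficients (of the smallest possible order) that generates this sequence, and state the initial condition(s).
Look for the lowest-order linear relation among consecutive terms.
Observation: a(n) - 2·a(n-1) - (-3)·a(n-2) = 0 holds for the shown terms, and no order-1 relation a(n) = α·a(n-1) + β fits.
Check at n=3: 2·6 + (-3)·3 = 3. ✓

a(n) = 2a(n-1) - 3a(n-2), a(0) = 0, a(1) = 3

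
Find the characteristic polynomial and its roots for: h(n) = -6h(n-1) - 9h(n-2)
Substitute h(n) = rⁿ and divide through by rⁿ⁻²: r² + 6r + 9 = 0
Factor: (r + 3)² = 0, so r = -3 (double root).
General solution: h(n) = (A + Bn)·(-3)ⁿ

Characteristic: r² + 6r + 9 = 0, Roots: r = -3 (double root)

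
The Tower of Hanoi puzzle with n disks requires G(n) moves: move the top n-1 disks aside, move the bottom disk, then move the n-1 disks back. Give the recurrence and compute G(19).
Moving n disks = move the top n-1 disks aside (G(n-1) moves) + move the largest disk (1 move) + move the n-1 disks back on top (G(n-1) moves), so G(n) = 2G(n-1) + 1, with G(1) = 1 (a single disk takes one move).
First terms: 1, 3, 7, 15, 31, 63, … — each is one less than a power of 2. Indeed G(n) + 1 = 2(G(n-1) + 1) with G(1) + 1 = 2, so G(n) + 1 = 2ⁿ and G(n) = 2ⁿ - 1.
Hence G(19) = 2^19 - 1 = 524288 - 1 = 524287.

G(n) = 2G(n-1) + 1, G(1) = 1; G(19) = 524287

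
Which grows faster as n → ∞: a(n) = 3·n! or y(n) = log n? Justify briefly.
Comparing growth rates:
Growth-rate hierarchy: log n ≺ any polynomial ≺ any exponential cⁿ (c>1) ≺ n! ≺ nⁿ.
factorial dominates logarithmic asymptotically.

a(n) grows faster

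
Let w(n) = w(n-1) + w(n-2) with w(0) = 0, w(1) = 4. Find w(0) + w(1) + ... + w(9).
Computing the sequence terms: 0, 4, 4, 8, 12, 20, 32, 52, 84, 136
Adding these values together:

352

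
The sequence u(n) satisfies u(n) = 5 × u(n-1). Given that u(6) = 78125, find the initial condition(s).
In general u(n) = 5ⁿ · u(0). At n = 6: u(0) = u(6) / 5^6 = 78125 / 15625 = 5.

u(0) = 5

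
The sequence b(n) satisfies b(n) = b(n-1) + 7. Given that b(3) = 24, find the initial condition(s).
b(3) = b(0) + 3·7, so b(0) = 24 - 21 = 3.

b(0) = 3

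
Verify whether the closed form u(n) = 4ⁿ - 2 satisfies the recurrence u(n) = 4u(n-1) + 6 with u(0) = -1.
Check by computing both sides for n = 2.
From the recurrence with u(0) = -1:
  u(0) = -1, u(1) = 2, u(2) = 14
  so the recurrence gives u(2) = 14.
From the proposed closed form u(n) = 4ⁿ - 2:
  u(2) = 14.
Both sides give 14 at n = 2, and the initial condition(s) match, so the closed form is consistent.

Yes, the closed form is correct.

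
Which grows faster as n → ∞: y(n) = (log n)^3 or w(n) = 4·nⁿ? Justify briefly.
Comparing growth rates:
Growth-rate hierarchy: log n ≺ any polynomial ≺ any exponential cⁿ (c>1) ≺ n! ≺ nⁿ.
super-exponential nⁿ dominates polylogarithmic (log n)^3 asymptotically.

w(n) grows faster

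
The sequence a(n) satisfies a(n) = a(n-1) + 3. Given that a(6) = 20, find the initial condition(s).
a(6) = a(0) + 6·3, so a(0) = 20 - 18 = 2.

a(0) = 2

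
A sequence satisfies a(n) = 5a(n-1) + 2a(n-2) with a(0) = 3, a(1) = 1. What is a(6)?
Computing the sequence terms:
3, 1, 11, 57, 307, 1649, 8859

8859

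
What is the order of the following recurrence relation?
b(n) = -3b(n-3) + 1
The order is the largest lag k for which b(n-k) appears. Here the deepest term is b(n-3) (the 1 term is non-homogeneous and does not affect the order), so the order is 3.

Order 3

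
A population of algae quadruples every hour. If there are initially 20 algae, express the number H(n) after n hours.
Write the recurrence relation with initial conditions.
Each hour multiplies the count by 4, so the count after n hours depends only on the count after n-1 hours: H(n) = 4 × H(n-1). The starting count gives H(0) = 20.
Unrolling n times gives the closed form H(n) = 20 × 4ⁿ.

H(n) = 4 × H(n-1), H(0) = 20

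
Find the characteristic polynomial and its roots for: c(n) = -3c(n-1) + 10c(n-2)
Substitute c(n) = rⁿ and divide through by rⁿ⁻²: r² + 3r - 10 = 0
Factor: (r + 5)(r - 2) = 0, so r = -5, 2.
General solution: c(n) = A·(-5)ⁿ + B·2ⁿ

Characteristic: r² + 3r - 10 = 0, Roots: r = -5, 2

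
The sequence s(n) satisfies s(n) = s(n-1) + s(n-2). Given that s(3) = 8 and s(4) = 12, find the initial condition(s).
Work backwards using s(k) = s(k+2) - s(k+1):
s(2) = s(4) - s(3) = 12 - 8 = 4
s(1) = s(3) - s(2) = 8 - 4 = 4
s(0) = s(2) - s(1) = 4 - 4 = 0

s(0) = 0, s(1) = 4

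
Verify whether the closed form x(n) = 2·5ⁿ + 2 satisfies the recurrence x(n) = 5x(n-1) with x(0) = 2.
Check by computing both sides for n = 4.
From the recurrence with x(0) = 2:
  x(0) = 2, x(1) = 10, x(2) = 50, x(3) = 250, x(4) = 1250
  so the recurrence gives x(4) = 1250.
From the proposed closed form x(n) = 2·5ⁿ + 2:
  x(4) = 1252.
The recurrence gives 1250 but the closed form gives 1252, so the closed form does not satisfy the recurrence.

No, the closed form is incorrect.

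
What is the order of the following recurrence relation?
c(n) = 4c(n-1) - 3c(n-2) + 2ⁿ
The order is the largest lag k for which c(n-k) appears. Here the deepest term is c(n-2) (the 2ⁿ term is non-homogeneous and does not affect the order), so the order is 2.

Order 2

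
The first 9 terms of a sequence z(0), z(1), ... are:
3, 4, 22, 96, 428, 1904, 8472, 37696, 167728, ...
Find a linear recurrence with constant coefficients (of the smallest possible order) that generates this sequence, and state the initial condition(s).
Look for the lowest-order linear relation among consecutive terms.
Observation: z(n) - 4·z(n-1) - (2)·z(n-2) = 0 holds for the shown terms, and no order-1 relation z(n) = α·z(n-1) + β fits.
Check at n=3: 4·22 + (2)·4 = 96. ✓

z(n) = 4z(n-1) + 2z(n-2), z(0) = 3, z(1) = 4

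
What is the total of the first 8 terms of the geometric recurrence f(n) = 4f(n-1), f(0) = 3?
Computing the sequence terms: 3, 12, 48, 192, 768, 3072, 12288, 49152
Adding these values together:

65535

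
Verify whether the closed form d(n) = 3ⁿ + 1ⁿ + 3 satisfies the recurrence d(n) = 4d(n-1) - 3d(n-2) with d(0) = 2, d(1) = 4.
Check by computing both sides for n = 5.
From the recurrence with d(0) = 2, d(1) = 4:
  d(0) = 2, d(1) = 4, d(2) = 10, d(3) = 28, d(4) = 82, d(5) = 244
  so the recurrence gives d(5) = 244.
From the proposed closed form d(n) = 3ⁿ + 1ⁿ + 3:
  d(5) = 247.
The recurrence gives 244 but the closed form gives 247, so the closed form does not satisfy the recurrence.

No, the closed form is incorrect.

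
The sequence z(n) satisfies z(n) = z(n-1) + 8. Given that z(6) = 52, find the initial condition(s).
z(6) = z(0) + 6·8, so z(0) = 52 - 48 = 4.

z(0) = 4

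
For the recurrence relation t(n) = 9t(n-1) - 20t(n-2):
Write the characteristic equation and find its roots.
Substitute t(n) = rⁿ and divide through by rⁿ⁻²: r² - 9r + 20 = 0
Factor: (r - 4)(r - 5) = 0, so r = 4, 5.
General solution: t(n) = A·4ⁿ + B·5ⁿ

Characteristic: r² - 9r + 20 = 0, Roots: r = 4, 5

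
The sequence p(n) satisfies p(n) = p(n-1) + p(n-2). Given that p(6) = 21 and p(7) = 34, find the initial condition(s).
Work backwards using p(k) = p(k+2) - p(k+1):
p(5) = p(7) - p(6) = 34 - 21 = 13
p(4) = p(6) - p(5) = 21 - 13 = 8
p(3) = p(5) - p(4) = 13 - 8 = 5
p(2) = p(4) - p(3) = 8 - 5 = 3
p(1) = p(3) - p(2) = 5 - 3 = 2
p(0) = p(2) - p(1) = 3 - 2 = 1

p(0) = 1, p(1) = 2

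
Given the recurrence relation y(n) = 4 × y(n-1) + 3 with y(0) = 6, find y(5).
Computing step by step:
y(0) = 6
y(1) = 4 × 6 + 3 = 27
y(2) = 4 × 27 + 3 = 111
y(3) = 4 × 111 + 3 = 447
y(4) = 4 × 447 + 3 = 1791
y(5) = 4 × 1791 + 3 = 7167

7167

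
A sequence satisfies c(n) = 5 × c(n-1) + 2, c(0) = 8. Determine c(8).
Computing step by step:
c(0) = 8
c(1) = 5 × 8 + 2 = 42
c(2) = 5 × 42 + 2 = 212
c(3) = 5 × 212 + 2 = 1062
c(4) = 5 × 1062 + 2 = 5312
c(5) = 5 × 5312 + 2 = 26562
c(6) = 5 × 26562 + 2 = 132812
c(7) = 5 × 132812 + 2 = 664062
c(8) = 5 × 664062 + 2 = 3320312

3320312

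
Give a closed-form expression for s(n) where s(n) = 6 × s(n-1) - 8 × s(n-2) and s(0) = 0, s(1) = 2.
Recurrence: s(n) = 6 × s(n-1) - 8 × s(n-2), initial: s(0) = 0, s(1) = 2.
Characteristic equation: r² - 6r + 8 = 0, which factors as (r - 4)(r - 2) = 0, so r = 4, 2. General solution s(n) = A·4ⁿ + B·2ⁿ. From s(0) = 0: A + B = 0. From s(1) = 2: 4A + 2B = 2. Solving gives A = 1, B = -1.

s(n) = 4ⁿ - 2ⁿ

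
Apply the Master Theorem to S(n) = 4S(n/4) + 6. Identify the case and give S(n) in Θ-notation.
Master Theorem template: S(n) = a·S(n/b) + f(n).
Here: a=4, b=4, f(n)=6
Compute log_b(a) = log_4(4) = 1.
f(n) = 6 = O(n^(1-ε)) with ε = 1. Case 1: S(n) = Θ(n^log_b(a)) = Θ(n).

Case 1: S(n) = Θ(n)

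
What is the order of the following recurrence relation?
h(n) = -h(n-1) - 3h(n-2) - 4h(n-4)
The order is the largest lag k for which h(n-k) appears. Here the deepest term is h(n-4), so the order is 4.

Order 4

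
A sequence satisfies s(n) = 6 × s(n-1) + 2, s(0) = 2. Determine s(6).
Computing step by step:
s(0) = 2
s(1) = 6 × 2 + 2 = 14
s(2) = 6 × 14 + 2 = 86
s(3) = 6 × 86 + 2 = 518
s(4) = 6 × 518 + 2 = 3110
s(5) = 6 × 3110 + 2 = 18662
s(6) = 6 × 18662 + 2 = 111974

111974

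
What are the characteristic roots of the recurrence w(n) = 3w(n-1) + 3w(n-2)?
Substitute w(n) = rⁿ and divide through by rⁿ⁻²: r² - 3r - 3 = 0
Discriminant: 3² + 4·3 = 21, not a perfect square, so by the quadratic formula r = (3 ± √21)/2.
General solution: w(n) = A·r₁ⁿ + B·r₂ⁿ where r₁,r₂ = (3 ± √21)/2

Characteristic: r² - 3r - 3 = 0, Roots: r = (3 ± √21)/2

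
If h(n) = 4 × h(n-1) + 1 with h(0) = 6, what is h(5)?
Computing step by step:
h(0) = 6
h(1) = 4 × 6 + 1 = 25
h(2) = 4 × 25 + 1 = 101
h(3) = 4 × 101 + 1 = 405
h(4) = 4 × 405 + 1 = 1621
h(5) = 4 × 1621 + 1 = 6485

6485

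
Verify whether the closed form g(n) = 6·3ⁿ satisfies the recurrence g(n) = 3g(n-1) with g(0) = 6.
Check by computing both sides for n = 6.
From the recurrence with g(0) = 6:
  g(0) = 6, g(1) = 18, g(2) = 54, g(3) = 162, g(4) = 486, g(5) = 1458, g(6) = 4374
  so the recurrence gives g(6) = 4374.
From the proposed closed form g(n) = 6·3ⁿ:
  g(6) = 4374.
Both sides give 4374 at n = 6, and the initial condition(s) match, so the closed form is consistent.

Yes, the closed form is correct.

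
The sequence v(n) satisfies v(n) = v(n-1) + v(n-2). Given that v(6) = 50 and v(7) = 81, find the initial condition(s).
Work backwards using v(k) = v(k+2) - v(k+1):
v(5) = v(7) - v(6) = 81 - 50 = 31
v(4) = v(6) - v(5) = 50 - 31 = 19
v(3) = v(5) - v(4) = 31 - 19 = 12
v(2) = v(4) - v(3) = 19 - 12 = 7
v(1) = v(3) - v(2) = 12 - 7 = 5
v(0) = v(2) - v(1) = 7 - 5 = 2

v(0) = 2, v(1) = 5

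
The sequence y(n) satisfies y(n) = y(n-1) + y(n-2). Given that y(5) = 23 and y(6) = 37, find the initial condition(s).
Work backwards using y(k) = y(k+2) - y(k+1):
y(4) = y(6) - y(5) = 37 - 23 = 14
y(3) = y(5) - y(4) = 23 - 14 = 9
y(2) = y(4) - y(3) = 14 - 9 = 5
y(1) = y(3) - y(2) = 9 - 5 = 4
y(0) = y(2) - y(1) = 5 - 4 = 1

y(0) = 1, y(1) = 4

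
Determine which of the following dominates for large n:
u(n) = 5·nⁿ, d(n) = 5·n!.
Comparing growth rates:
Growth-rate hierarchy: log n ≺ any polynomial ≺ any exponential cⁿ (c>1) ≺ n! ≺ nⁿ.
super-exponential nⁿ dominates factorial asymptotically.

u(n) grows faster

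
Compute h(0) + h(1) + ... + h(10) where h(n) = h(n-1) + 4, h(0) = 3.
Computing the sequence terms: 3, 7, 11, 15, 19, 23, 27, 31, 35, 39, 43
Adding these values together:

253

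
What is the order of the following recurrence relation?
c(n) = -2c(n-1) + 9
The order is the largest lag k for which c(n-k) appears. Here the deepest term is c(n-1) (the 9 term is non-homogeneous and does not affect the order), so the order is 1.

Order 1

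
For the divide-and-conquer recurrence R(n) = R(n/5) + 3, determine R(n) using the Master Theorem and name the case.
Master Theorem template: R(n) = a·R(n/b) + f(n).
Here: a=1, b=5, f(n)=3
Compute log_b(a) = log_5(1) = 0.
f(n) = 3 = Θ(1). Case 2: R(n) = Θ(log n).

Case 2: R(n) = Θ(log n)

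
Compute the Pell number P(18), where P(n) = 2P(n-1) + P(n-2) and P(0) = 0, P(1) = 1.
Computing the sequence terms:
0, 1, 2, 5, 12, 29, 70, 169, 408, 985, 2378, 5741, 13860, 33461, 80782, 195025, 470832, 1136689, 2744210

2744210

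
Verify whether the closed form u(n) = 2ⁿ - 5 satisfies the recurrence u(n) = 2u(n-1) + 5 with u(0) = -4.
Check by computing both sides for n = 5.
From the recurrence with u(0) = -4:
  u(0) = -4, u(1) = -3, u(2) = -1, u(3) = 3, u(4) = 11, u(5) = 27
  so the recurrence gives u(5) = 27.
From the proposed closed form u(n) = 2ⁿ - 5:
  u(5) = 27.
Both sides give 27 at n = 5, and the initial condition(s) match, so the closed form is consistent.

Yes, the closed form is correct.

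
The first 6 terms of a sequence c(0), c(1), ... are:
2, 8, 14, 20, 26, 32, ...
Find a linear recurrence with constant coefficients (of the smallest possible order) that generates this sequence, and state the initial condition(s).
Look for the lowest-order linear relation among consecutive terms.
Observation: consecutive differences are constant (= 6).
Check at n=2: 1·8 + 6 = 14. ✓

c(n) = c(n-1) + 6, c(0) = 2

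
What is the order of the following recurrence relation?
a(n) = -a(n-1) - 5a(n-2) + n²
The order is the largest lag k for which a(n-k) appears. Here the deepest term is a(n-2) (the n² term is non-homogeneous and does not affect the order), so the order is 2.

Order 2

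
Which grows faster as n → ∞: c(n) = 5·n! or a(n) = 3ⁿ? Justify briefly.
Comparing growth rates:
Growth-rate hierarchy: log n ≺ any polynomial ≺ any exponential cⁿ (c>1) ≺ n! ≺ nⁿ.
factorial dominates exponential base 3 asymptotically.

c(n) grows faster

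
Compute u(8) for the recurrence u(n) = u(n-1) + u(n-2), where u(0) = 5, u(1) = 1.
Computing the sequence terms:
5, 1, 6, 7, 13, 20, 33, 53, 86

86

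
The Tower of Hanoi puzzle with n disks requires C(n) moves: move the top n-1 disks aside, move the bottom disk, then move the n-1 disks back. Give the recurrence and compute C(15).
Moving n disks = move the top n-1 disks aside (C(n-1) moves) + move the largest disk (1 move) + move the n-1 disks back on top (C(n-1) moves), so C(n) = 2C(n-1) + 1, with C(1) = 1 (a single disk takes one move).
First terms: 1, 3, 7, 15, 31, 63, … — each is one less than a power of 2. Indeed C(n) + 1 = 2(C(n-1) + 1) with C(1) + 1 = 2, so C(n) + 1 = 2ⁿ and C(n) = 2ⁿ - 1.
Hence C(15) = 2^15 - 1 = 32768 - 1 = 32767.

C(n) = 2C(n-1) + 1, C(1) = 1; C(15) = 32767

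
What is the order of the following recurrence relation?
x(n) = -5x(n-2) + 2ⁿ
The order is the largest lag k for which x(n-k) appears. Here the deepest term is x(n-2) (the 2ⁿ term is non-homogeneous and does not affect the order), so the order is 2.

Order 2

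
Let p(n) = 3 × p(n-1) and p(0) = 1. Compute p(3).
Computing step by step:
p(0) = 1
p(1) = 3 × 1 = 3
p(2) = 3 × 3 = 9
p(3) = 3 × 9 = 27

27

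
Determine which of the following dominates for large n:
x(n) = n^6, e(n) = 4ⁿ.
Comparing growth rates:
Growth-rate hierarchy: log n ≺ any polynomial ≺ any exponential cⁿ (c>1) ≺ n! ≺ nⁿ.
exponential base 4 dominates polynomial degree 6 asymptotically.

e(n) grows faster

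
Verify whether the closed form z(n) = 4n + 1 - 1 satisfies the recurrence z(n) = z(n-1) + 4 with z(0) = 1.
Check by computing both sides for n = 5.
From the recurrence with z(0) = 1:
  z(0) = 1, z(1) = 5, z(2) = 9, z(3) = 13, z(4) = 17, z(5) = 21
  so the recurrence gives z(5) = 21.
From the proposed closed form z(n) = 4n + 1 - 1:
  z(5) = 20.
The recurrence gives 21 but the closed form gives 20, so the closed form does not satisfy the recurrence.

No, the closed form is incorrect.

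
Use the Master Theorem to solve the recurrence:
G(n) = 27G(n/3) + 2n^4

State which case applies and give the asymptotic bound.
Master Theorem template: G(n) = a·G(n/b) + f(n).
Here: a=27, b=3, f(n)=2n^4
Compute log_b(a) = log_3(27) = 3.
f(n) = 2n^4 = Ω(n^(3+ε)) with ε = 1, and the regularity condition holds (a·f(n/b) = (a/b^4)·f(n) with a/b^4 = 3^-1 < 1). Case 3: G(n) = Θ(f(n)) = Θ(n^4).

Case 3: G(n) = Θ(n^4)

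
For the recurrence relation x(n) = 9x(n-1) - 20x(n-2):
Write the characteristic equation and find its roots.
Substitute x(n) = rⁿ and divide through by rⁿ⁻²: r² - 9r + 20 = 0
Factor: (r - 5)(r - 4) = 0, so r = 5, 4.
General solution: x(n) = A·5ⁿ + B·4ⁿ

Characteristic: r² - 9r + 20 = 0, Roots: r = 5, 4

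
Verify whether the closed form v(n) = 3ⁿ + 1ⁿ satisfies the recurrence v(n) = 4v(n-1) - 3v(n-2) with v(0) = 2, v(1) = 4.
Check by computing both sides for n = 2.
From the recurrence with v(0) = 2, v(1) = 4:
  v(0) = 2, v(1) = 4, v(2) = 10
  so the recurrence gives v(2) = 10.
From the proposed closed form v(n) = 3ⁿ + 1ⁿ:
  v(2) = 10.
Both sides give 10 at n = 2, and the initial condition(s) match, so the closed form is consistent.

Yes, the closed form is correct.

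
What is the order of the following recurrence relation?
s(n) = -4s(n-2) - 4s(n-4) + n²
The order is the largest lag k for which s(n-k) appears. Here the deepest term is s(n-4) (the n² term is non-homogeneous and does not affect the order), so the order is 4.

Order 4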